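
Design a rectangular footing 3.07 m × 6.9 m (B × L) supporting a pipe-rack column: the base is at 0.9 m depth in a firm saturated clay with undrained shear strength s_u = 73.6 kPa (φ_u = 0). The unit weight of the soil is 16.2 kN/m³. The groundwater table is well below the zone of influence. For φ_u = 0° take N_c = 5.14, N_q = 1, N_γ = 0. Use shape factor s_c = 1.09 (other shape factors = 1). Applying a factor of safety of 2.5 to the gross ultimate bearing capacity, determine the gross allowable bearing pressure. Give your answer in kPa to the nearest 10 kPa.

q_all ≈ 170 kPa

q = γ·D_f = 16.2 × 0.9 = 14.58 kPa.
c·N_c·s_c = 73.6 × 5.14 × 1.09 = 412.35 kPa
q·N_q = 14.58 × 1 = 14.58 kPa
q_ult = 412.35 + 14.58 = 426.93 kPa.
q_all = q_ult / FS = 426.93 / 2.5 = 170.77 kPa.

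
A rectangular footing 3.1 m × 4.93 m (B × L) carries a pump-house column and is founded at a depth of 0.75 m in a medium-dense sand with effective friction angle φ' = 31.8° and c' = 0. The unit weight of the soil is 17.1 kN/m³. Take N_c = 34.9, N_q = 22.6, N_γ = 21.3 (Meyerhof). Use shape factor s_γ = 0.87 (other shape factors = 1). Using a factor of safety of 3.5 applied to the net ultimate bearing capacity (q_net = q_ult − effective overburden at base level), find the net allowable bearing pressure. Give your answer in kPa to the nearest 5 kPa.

q_all(net) ≈ 220 kPa

Overburden at base level: q = 17.1 × 0.75 = 12.825 kPa.
Surcharge term q·N_q = 12.825 × 22.6 = 289.85 kPa; self-weight term 0.5·γ·B·N_γ·s_γ = 0.5 × 17.1 × 3.1 × 21.3 × 0.87 = 491.16 kPa.
q_ult = 289.85 + 491.16 = 781.01 kPa.
Net ultimate: q_net = 781.01 − 12.825 = 768.18 kPa.
q_all(net) = 768.18 / 3.5 = 219.48 kPa.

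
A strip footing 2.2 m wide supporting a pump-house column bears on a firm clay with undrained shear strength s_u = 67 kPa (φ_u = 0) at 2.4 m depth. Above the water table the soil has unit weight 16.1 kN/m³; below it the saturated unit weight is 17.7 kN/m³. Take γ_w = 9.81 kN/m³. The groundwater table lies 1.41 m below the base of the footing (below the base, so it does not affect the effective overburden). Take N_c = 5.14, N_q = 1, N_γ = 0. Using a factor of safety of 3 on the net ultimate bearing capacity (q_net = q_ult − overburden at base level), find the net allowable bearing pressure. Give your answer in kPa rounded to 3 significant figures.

q_all(net) ≈ 115 kPa

Effective surcharge at the founding depth q = γ·D_f = 16.1 × 2.4 = 38.64 kPa.
q_ult = c·N_c + q·N_q
     = 67 × 5.14 + 38.64 × 1
     = 344.38 + 38.64 = 383.02 kPa.
q_net = 383.02 − 38.64 = 344.38 kPa.
q_all(net) = 344.38 / 3 = 114.79 kPa.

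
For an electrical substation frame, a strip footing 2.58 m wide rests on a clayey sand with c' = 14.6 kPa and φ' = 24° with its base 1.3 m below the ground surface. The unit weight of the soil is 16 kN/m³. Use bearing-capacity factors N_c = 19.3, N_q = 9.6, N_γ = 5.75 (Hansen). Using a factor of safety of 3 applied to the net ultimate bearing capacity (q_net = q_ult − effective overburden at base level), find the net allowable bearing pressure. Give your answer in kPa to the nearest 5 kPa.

q_all(net) ≈ 195 kPa

Overburden at base level: q = 16 × 1.3 = 20.8 kPa.
Cohesion term c·N_c = 14.6 × 19.3 = 281.78 kPa; surcharge term q·N_q = 20.8 × 9.6 = 199.68 kPa; self-weight term 0.5·γ·B·N_γ = 0.5 × 16 × 2.58 × 5.75 = 118.68 kPa.
q_ult = 281.78 + 199.68 + 118.68 = 600.14 kPa.
Net ultimate: q_net = 600.14 − 20.8 = 579.34 kPa.
q_all(net) = 579.34 / 3 = 193.11 kPa.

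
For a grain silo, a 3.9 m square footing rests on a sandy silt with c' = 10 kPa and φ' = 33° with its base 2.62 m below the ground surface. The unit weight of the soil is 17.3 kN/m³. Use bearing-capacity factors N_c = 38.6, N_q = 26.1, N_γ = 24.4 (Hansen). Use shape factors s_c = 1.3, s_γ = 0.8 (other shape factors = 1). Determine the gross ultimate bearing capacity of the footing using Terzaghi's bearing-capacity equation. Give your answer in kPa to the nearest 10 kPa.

Overburden at base level: q = 17.3 × 2.62 = 45.326 kPa.
Cohesion term c·N_c·s_c = 10 × 38.6 × 1.3 = 501.8 kPa; surcharge term q·N_q = 45.326 × 26.1 = 1183 kPa; self-weight term 0.5·γ·B·N_γ·s_γ = 0.5 × 17.3 × 3.9 × 24.4 × 0.8 = 658.51 kPa.
q_ult = 501.8 + 1183 + 658.51 = 2343.3 kPa.

q_ult ≈ 2340 kPa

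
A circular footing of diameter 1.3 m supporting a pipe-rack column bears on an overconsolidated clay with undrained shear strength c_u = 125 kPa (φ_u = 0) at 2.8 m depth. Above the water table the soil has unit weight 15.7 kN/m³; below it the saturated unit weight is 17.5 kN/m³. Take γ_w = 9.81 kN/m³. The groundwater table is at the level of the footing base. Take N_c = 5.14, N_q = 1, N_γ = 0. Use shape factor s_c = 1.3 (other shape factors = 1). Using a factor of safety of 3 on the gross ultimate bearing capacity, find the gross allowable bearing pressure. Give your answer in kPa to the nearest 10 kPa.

q_all ≈ 290 kPa

Overburden at base level: q = 15.7 × 2.8 = 43.96 kPa.
Cohesion term c·N_c·s_c = 125 × 5.14 × 1.3 = 835.25 kPa; surcharge term q·N_q = 43.96 × 1 = 43.96 kPa.
q_ult = 835.25 + 43.96 = 879.21 kPa.
q_all = 879.21 / 3 = 293.07 kPa.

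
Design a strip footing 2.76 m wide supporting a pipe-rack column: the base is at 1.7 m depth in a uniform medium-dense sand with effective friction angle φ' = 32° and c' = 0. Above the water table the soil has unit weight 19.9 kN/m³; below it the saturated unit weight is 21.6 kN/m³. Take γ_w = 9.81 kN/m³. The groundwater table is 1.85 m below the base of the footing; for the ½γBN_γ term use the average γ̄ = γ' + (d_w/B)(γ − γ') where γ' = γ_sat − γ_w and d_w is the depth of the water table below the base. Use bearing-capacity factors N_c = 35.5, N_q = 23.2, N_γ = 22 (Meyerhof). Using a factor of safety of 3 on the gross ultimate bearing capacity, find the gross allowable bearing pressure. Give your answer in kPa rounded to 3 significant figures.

Overburden at base level: q = 19.9 × 1.7 = 33.83 kPa.
The water table is 1.85 m below the base (< B = 2.76 m), so the ½γBN_γ term uses γ̄ = γ' + (d_w/B)(γ − γ') = 11.79 + (1.85/2.76)(19.9 − 11.79) = 17.226 kN/m³.
Surcharge term q·N_q = 33.83 × 23.2 = 784.86 kPa; self-weight term 0.5·γ·B·N_γ = 0.5 × 17.226 × 2.76 × 22 = 522.98 kPa.
q_ult = 784.86 + 522.98 = 1307.8 kPa.
q_all = 1307.8 / 3 = 435.95 kPa.

q_all ≈ 436 kPa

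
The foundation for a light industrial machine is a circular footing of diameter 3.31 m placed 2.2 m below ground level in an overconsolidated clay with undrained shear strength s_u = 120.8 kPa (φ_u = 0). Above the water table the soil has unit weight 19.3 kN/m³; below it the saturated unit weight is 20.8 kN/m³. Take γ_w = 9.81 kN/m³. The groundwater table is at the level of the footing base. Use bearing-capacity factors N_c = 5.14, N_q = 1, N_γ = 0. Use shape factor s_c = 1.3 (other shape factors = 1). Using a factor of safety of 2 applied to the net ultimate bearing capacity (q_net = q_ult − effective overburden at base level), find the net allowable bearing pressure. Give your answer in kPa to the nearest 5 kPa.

q_all(net) ≈ 405 kPa

Effective surcharge at the founding depth q = γ·D_f = 19.3 × 2.2 = 42.46 kPa.
q_ult = c·N_c·s_c + q·N_q
     = 120.8 × 5.14 × 1.3 + 42.46 × 1
     = 807.19 + 42.46 = 849.65 kPa.
Net ultimate: q_net = 849.65 − 42.46 = 807.19 kPa.
q_all(net) = 807.19 / 2 = 403.59 kPa.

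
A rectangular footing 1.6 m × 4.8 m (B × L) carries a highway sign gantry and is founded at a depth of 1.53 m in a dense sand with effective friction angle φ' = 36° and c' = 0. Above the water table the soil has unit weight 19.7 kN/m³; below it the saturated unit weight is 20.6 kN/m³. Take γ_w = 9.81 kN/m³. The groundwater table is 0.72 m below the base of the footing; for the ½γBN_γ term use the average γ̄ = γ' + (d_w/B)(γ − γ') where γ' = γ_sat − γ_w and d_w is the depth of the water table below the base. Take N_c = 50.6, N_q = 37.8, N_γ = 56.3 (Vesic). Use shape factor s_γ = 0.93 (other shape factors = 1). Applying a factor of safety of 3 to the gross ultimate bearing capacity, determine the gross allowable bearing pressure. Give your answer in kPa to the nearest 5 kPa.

q = γ·D_f = 19.7 × 1.53 = 30.141 kPa.
γ' = 10.79 kN/m³; averaging over the depth B below the base, γ̄ = γ' + (d_w/B)(γ − γ') = 14.8 kN/m³.
q·N_q = 30.141 × 37.8 = 1139.3 kPa
0.5·γ·B·N_γ·s_γ = 0.5 × 14.8 × 1.6 × 56.3 × 0.93 = 619.91 kPa
q_ult = 1139.3 + 619.91 = 1759.2 kPa.
q_all = q_ult / FS = 1759.2 / 3 = 586.41 kPa.

q_all ≈ 585 kPa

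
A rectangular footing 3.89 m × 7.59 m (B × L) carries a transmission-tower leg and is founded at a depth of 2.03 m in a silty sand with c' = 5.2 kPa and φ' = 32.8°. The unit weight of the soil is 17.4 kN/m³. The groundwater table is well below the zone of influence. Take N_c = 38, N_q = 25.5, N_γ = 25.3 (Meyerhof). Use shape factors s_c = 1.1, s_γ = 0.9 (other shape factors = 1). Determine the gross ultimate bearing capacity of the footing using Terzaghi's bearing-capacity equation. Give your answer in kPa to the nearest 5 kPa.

Effective surcharge at the founding depth q = γ·D_f = 17.4 × 2.03 = 35.322 kPa.
q_ult = c·N_c·s_c + q·N_q + 0.5·γ·B·N_γ·s_γ
     = 5.2 × 38 × 1.1 + 35.322 × 25.5 + 0.5 × 17.4 × 3.89 × 25.3 × 0.9
     = 217.36 + 900.71 + 770.61 = 1888.7 kPa.

q_ult ≈ 1890 kPa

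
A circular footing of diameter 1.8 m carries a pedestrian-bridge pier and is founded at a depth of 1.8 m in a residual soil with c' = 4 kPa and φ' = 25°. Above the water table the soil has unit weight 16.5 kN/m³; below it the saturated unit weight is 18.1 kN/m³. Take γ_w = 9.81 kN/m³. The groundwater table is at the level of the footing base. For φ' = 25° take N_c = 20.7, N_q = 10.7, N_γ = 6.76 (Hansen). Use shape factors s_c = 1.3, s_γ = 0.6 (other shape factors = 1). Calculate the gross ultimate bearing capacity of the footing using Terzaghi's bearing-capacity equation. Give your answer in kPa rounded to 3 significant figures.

q_ult ≈ 456 kPa

q = γ·D_f = 16.5 × 1.8 = 29.7 kPa.
For the ½γBN_γ term take γ' = 18.1 − 9.81 = 8.29 kN/m³ (soil below base is submerged).
c·N_c·s_c = 4 × 20.7 × 1.3 = 107.64 kPa
q·N_q = 29.7 × 10.7 = 317.79 kPa
0.5·γ·B·N_γ·s_γ = 0.5 × 8.29 × 1.8 × 6.76 × 0.6 = 30.262 kPa
q_ult = 107.64 + 317.79 + 30.262 = 455.69 kPa.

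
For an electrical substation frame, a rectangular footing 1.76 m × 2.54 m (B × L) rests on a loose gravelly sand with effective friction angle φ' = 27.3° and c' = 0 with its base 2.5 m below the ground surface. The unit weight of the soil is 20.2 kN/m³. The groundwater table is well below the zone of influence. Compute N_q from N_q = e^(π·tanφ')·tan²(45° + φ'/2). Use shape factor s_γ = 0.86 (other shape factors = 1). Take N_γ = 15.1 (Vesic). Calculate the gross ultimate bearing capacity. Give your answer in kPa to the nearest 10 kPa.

q_ult ≈ 920 kPa

tan27.3° = 0.5161, so N_q = e^(π×0.5161)·tan²(58.65°) = 5.061 × 2.694 = 13.64.
q = γ·D_f = 20.2 × 2.5 = 50.5 kPa.
q·N_q = 50.5 × 13.636 = 688.61 kPa
0.5·γ·B·N_γ·s_γ = 0.5 × 20.2 × 1.76 × 15.1 × 0.86 = 230.84 kPa
q_ult = 688.61 + 230.84 = 919.45 kPa.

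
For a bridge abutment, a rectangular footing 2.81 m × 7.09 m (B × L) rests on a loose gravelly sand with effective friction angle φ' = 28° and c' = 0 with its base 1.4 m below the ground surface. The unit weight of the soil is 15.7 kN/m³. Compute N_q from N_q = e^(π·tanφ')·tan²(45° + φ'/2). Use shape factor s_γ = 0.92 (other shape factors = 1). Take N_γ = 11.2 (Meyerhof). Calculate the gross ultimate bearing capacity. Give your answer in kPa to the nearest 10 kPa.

tan28° = 0.5317, so N_q = e^(π×0.5317)·tan²(59°) = 5.314 × 2.77 = 14.72.
q = γ·D_f = 15.7 × 1.4 = 21.98 kPa.
q·N_q = 21.98 × 14.72 = 323.54 kPa
0.5·γ·B·N_γ·s_γ = 0.5 × 15.7 × 2.81 × 11.2 × 0.92 = 227.29 kPa
q_ult = 323.54 + 227.29 = 550.83 kPa.

q_ult ≈ 550 kPa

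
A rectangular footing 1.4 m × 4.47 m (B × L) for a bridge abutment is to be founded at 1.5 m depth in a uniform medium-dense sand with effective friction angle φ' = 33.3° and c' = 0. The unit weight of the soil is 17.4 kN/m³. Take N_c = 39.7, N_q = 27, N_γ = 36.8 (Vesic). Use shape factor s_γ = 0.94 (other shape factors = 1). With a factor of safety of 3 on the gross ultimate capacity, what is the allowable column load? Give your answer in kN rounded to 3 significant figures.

Effective surcharge at the founding depth q = γ·D_f = 17.4 × 1.5 = 26.1 kPa.
q_ult = q·N_q + 0.5·γ·B·N_γ·s_γ
     = 26.1 × 27 + 0.5 × 17.4 × 1.4 × 36.8 × 0.94
     = 704.7 + 421.33 = 1126 kPa.
Gross allowable pressure q_all = 1126 / 3 = 375.34 kPa.
Footing area = 6.258 m², so allowable column load = 375.34 × 6.258 = 2348.9 kN.

P_all ≈ 2350 kN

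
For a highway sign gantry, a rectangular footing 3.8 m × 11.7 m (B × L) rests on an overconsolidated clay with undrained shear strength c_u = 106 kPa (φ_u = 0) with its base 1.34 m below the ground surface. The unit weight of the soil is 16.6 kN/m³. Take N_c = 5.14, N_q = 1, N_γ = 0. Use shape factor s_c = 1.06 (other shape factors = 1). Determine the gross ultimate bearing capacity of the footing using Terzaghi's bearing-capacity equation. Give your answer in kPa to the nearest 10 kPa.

q_ult ≈ 600 kPa

Overburden at base level: q = 16.6 × 1.34 = 22.244 kPa.
Cohesion term c·N_c·s_c = 106 × 5.14 × 1.06 = 577.53 kPa; surcharge term q·N_q = 22.244 × 1 = 22.244 kPa.
q_ult = 577.53 + 22.244 = 599.77 kPa.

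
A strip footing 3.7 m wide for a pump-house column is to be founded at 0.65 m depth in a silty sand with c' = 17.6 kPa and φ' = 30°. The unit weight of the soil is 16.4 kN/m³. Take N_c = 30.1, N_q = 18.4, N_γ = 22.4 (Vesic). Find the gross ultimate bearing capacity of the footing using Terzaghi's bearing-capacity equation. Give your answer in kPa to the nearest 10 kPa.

q = γ·D_f = 16.4 × 0.65 = 10.66 kPa.
c·N_c = 17.6 × 30.1 = 529.76 kPa
q·N_q = 10.66 × 18.4 = 196.14 kPa
0.5·γ·B·N_γ = 0.5 × 16.4 × 3.7 × 22.4 = 679.62 kPa
q_ult = 529.76 + 196.14 + 679.62 = 1405.5 kPa.

q_ult ≈ 1410 kPa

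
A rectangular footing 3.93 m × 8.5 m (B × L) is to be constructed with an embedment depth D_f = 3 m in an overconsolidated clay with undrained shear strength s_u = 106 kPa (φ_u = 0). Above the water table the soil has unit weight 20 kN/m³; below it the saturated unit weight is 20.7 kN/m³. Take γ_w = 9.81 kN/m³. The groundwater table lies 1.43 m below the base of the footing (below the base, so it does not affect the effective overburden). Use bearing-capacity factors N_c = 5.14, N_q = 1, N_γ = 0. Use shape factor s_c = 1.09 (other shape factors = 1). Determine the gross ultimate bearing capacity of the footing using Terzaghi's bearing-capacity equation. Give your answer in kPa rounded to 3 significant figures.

q_ult ≈ 654 kPa

Overburden at base level: q = 20 × 3 = 60 kPa.
Cohesion term c·N_c·s_c = 106 × 5.14 × 1.09 = 593.88 kPa; surcharge term q·N_q = 60 × 1 = 60 kPa.
q_ult = 593.88 + 60 = 653.88 kPa.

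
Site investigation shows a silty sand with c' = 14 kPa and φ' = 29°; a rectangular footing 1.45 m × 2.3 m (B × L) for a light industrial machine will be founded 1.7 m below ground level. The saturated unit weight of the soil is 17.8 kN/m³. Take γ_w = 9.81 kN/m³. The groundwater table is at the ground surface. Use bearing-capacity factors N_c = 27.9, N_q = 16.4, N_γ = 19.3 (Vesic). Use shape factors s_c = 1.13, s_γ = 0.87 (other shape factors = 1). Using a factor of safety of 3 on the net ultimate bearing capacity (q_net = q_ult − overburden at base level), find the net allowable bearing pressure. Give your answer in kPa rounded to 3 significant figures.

q_all(net) ≈ 249 kPa

γ' = 17.8 − 9.81 = 7.99 kN/m³ (submerged throughout). q = 7.99 × 1.7 = 13.583 kPa; the same γ' applies in the ½γBN_γ term.
c·N_c·s_c = 14 × 27.9 × 1.13 = 441.38 kPa
q·N_q = 13.583 × 16.4 = 222.76 kPa
0.5·γ·B·N_γ·s_γ = 0.5 × 7.99 × 1.45 × 19.3 × 0.87 = 97.266 kPa
q_ult = 441.38 + 222.76 + 97.266 = 761.41 kPa.
q_net = 761.41 − 13.583 = 747.82 kPa.
q_all(net) = 747.82 / 3 = 249.27 kPa.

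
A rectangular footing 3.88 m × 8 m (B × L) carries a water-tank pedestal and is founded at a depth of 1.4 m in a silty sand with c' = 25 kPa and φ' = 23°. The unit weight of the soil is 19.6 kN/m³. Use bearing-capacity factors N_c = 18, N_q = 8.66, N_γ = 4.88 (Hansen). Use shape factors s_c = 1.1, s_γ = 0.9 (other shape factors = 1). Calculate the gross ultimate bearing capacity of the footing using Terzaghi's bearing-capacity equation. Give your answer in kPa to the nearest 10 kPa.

q_ult ≈ 900 kPa

q = γ·D_f = 19.6 × 1.4 = 27.44 kPa.
c·N_c·s_c = 25 × 18 × 1.1 = 495 kPa
q·N_q = 27.44 × 8.66 = 237.63 kPa
0.5·γ·B·N_γ·s_γ = 0.5 × 19.6 × 3.88 × 4.88 × 0.9 = 167 kPa
q_ult = 495 + 237.63 + 167 = 899.63 kPa.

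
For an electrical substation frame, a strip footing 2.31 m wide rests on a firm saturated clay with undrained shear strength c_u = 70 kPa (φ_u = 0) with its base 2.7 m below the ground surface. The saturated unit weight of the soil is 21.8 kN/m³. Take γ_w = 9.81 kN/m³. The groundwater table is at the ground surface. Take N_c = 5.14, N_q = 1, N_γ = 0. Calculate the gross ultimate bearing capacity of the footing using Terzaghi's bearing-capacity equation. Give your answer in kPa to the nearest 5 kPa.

q_ult ≈ 390 kPa

γ' = 21.8 − 9.81 = 11.99 kN/m³ (submerged throughout). q = 11.99 × 2.7 = 32.373 kPa.
c·N_c = 70 × 5.14 = 359.8 kPa
q·N_q = 32.373 × 1 = 32.373 kPa
q_ult = 359.8 + 32.373 = 392.17 kPa.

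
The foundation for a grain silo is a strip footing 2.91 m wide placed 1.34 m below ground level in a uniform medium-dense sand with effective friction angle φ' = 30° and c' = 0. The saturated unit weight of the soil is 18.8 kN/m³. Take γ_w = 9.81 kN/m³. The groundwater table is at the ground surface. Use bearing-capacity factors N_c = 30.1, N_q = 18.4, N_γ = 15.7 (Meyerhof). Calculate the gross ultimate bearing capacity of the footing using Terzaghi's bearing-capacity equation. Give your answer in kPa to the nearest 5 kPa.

With the water table at the surface the whole profile is submerged: γ' = 18.8 − 9.81 = 8.99 kN/m³, so q = γ'·D_f = 12.047 kPa; the same γ' applies in the ½γBN_γ term.
q_ult = q·N_q + 0.5·γ·B·N_γ
     = 12.047 × 18.4 + 0.5 × 8.99 × 2.91 × 15.7
     = 221.66 + 205.36 = 427.02 kPa.

q_ult ≈ 425 kPa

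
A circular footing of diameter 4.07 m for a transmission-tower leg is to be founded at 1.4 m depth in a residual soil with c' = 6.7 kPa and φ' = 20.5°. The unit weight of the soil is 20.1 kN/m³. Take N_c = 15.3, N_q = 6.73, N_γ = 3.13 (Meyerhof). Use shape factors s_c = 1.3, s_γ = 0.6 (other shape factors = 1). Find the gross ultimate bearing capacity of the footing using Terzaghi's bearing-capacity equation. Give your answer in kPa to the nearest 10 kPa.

Effective surcharge at the founding depth q = γ·D_f = 20.1 × 1.4 = 28.14 kPa.
q_ult = c·N_c·s_c + q·N_q + 0.5·γ·B·N_γ·s_γ
     = 6.7 × 15.3 × 1.3 + 28.14 × 6.73 + 0.5 × 20.1 × 4.07 × 3.13 × 0.6
     = 133.26 + 189.38 + 76.817 = 399.46 kPa.

q_ult ≈ 400 kPa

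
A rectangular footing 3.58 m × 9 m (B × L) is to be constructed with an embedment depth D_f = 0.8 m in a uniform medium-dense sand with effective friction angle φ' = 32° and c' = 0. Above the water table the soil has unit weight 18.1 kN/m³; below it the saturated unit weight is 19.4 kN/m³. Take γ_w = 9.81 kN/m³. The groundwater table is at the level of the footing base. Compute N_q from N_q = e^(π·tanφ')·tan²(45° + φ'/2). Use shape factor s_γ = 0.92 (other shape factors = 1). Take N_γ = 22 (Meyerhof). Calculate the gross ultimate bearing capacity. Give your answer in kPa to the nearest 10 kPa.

tan32° = 0.6249, so N_q = e^(π×0.6249)·tan²(61°) = 7.121 × 3.255 = 23.18.
Overburden at base level: q = 18.1 × 0.8 = 14.48 kPa.
Below the base the soil is submerged, so the ½γBN_γ term uses γ' = 19.4 − 9.81 = 9.59 kN/m³.
Surcharge term q·N_q = 14.48 × 23.177 = 335.6 kPa; self-weight term 0.5·γ·B·N_γ·s_γ = 0.5 × 9.59 × 3.58 × 22 × 0.92 = 347.44 kPa.
q_ult = 335.6 + 347.44 = 683.04 kPa.

q_ult ≈ 680 kPa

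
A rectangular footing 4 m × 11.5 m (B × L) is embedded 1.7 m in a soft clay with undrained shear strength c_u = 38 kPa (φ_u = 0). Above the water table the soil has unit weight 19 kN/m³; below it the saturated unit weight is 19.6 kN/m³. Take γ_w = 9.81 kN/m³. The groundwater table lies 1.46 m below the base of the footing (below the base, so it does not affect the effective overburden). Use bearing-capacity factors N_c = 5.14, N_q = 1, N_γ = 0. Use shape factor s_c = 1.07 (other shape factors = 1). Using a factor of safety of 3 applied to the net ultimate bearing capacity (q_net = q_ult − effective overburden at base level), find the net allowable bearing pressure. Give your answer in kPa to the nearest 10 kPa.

q = γ·D_f = 19 × 1.7 = 32.3 kPa.
c·N_c·s_c = 38 × 5.14 × 1.07 = 208.99 kPa
q·N_q = 32.3 × 1 = 32.3 kPa
q_ult = 208.99 + 32.3 = 241.29 kPa.
Net ultimate: q_net = 241.29 − 32.3 = 208.99 kPa.
q_all(net) = 208.99 / 3 = 69.664 kPa.

q_all(net) ≈ 70 kPa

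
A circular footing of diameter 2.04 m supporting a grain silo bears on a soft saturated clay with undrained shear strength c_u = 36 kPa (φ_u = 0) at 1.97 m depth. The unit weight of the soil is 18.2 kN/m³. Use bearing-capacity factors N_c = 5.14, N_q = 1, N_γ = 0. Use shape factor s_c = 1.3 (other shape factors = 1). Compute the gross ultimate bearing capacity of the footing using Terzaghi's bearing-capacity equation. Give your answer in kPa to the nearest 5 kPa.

q_ult ≈ 275 kPa

Effective surcharge at the founding depth q = γ·D_f = 18.2 × 1.97 = 35.854 kPa.
q_ult = c·N_c·s_c + q·N_q
     = 36 × 5.14 × 1.3 + 35.854 × 1
     = 240.55 + 35.854 = 276.41 kPa.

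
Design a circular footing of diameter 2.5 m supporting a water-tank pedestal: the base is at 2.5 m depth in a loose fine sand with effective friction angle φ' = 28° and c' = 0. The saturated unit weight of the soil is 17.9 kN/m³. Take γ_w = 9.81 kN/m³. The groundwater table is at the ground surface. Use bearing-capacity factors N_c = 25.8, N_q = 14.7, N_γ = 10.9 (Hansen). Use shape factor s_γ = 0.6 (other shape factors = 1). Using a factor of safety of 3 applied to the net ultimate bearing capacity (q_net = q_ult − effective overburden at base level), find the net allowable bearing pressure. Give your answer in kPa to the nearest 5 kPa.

q_all(net) ≈ 115 kPa

With the water table at the surface the whole profile is submerged: γ' = 17.9 − 9.81 = 8.09 kN/m³, so q = γ'·D_f = 20.225 kPa; the same γ' applies in the ½γBN_γ term.
q_ult = q·N_q + 0.5·γ·B·N_γ·s_γ
     = 20.225 × 14.7 + 0.5 × 8.09 × 2.5 × 10.9 × 0.6
     = 297.31 + 66.136 = 363.44 kPa.
Net ultimate: q_net = 363.44 − 20.225 = 343.22 kPa.
q_all(net) = 343.22 / 3 = 114.41 kPa.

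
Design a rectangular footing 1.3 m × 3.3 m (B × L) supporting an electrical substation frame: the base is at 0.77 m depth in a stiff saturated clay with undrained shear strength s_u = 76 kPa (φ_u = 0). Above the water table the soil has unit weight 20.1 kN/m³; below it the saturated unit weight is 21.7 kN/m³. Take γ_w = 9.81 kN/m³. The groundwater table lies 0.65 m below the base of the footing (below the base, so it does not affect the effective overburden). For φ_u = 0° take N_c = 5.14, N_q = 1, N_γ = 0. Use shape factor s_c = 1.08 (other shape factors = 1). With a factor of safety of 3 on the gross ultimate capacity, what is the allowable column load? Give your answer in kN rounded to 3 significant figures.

Effective surcharge at the founding depth q = γ·D_f = 20.1 × 0.77 = 15.477 kPa.
q_ult = c·N_c·s_c + q·N_q
     = 76 × 5.14 × 1.08 + 15.477 × 1
     = 421.89 + 15.477 = 437.37 kPa.
Gross allowable pressure q_all = 437.37 / 3 = 145.79 kPa.
Footing area = 4.29 m², so allowable column load = 145.79 × 4.29 = 625.44 kN.

P_all ≈ 625 kN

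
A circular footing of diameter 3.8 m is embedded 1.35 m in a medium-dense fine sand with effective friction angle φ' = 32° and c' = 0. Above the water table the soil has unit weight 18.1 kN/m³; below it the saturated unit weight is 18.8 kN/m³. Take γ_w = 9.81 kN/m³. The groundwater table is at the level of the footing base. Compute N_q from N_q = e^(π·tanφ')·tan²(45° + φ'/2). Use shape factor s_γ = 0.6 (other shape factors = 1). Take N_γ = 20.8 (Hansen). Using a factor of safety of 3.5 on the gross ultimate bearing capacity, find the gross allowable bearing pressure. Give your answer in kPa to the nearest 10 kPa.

N_q = e^(π·tan32°)·tan²(61°) = 23.18.
q = γ·D_f = 18.1 × 1.35 = 24.435 kPa.
For the ½γBN_γ term take γ' = 18.8 − 9.81 = 8.99 kN/m³ (soil below base is submerged).
q·N_q = 24.435 × 23.177 = 566.32 kPa
0.5·γ·B·N_γ·s_γ = 0.5 × 8.99 × 3.8 × 20.8 × 0.6 = 213.17 kPa
q_ult = 566.32 + 213.17 = 779.5 kPa.
q_all = 779.5 / 3.5 = 222.71 kPa.

q_all ≈ 220 kPa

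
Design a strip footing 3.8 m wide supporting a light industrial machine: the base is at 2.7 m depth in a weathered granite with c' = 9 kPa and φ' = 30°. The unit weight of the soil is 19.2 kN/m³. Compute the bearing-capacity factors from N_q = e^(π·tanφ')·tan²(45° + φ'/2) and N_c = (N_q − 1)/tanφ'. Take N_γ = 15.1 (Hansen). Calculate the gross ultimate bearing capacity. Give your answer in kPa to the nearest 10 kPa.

q_ult ≈ 1780 kPa

tan30° = 0.5774, so N_q = e^(π×0.5774)·tan²(60°) = 6.134 × 3.0 = 18.4.
N_c = (18.4 − 1)/tan30° = 30.14.
Effective surcharge at the founding depth q = γ·D_f = 19.2 × 2.7 = 51.84 kPa.
q_ult = c·N_c + q·N_q + 0.5·γ·B·N_γ
     = 9 × 30.14 + 51.84 × 18.401 + 0.5 × 19.2 × 3.8 × 15.1
     = 271.26 + 953.91 + 550.85 = 1776 kPa.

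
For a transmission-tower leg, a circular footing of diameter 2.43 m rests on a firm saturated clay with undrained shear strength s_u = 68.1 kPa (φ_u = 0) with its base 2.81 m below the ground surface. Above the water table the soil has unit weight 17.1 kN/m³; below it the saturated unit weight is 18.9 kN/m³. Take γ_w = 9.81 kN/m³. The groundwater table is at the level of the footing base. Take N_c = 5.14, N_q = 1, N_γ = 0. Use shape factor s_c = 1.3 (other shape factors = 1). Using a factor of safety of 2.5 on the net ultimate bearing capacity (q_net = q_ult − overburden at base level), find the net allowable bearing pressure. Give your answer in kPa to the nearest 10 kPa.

q = γ·D_f = 17.1 × 2.81 = 48.051 kPa.
c·N_c·s_c = 68.1 × 5.14 × 1.3 = 455.04 kPa
q·N_q = 48.051 × 1 = 48.051 kPa
q_ult = 455.04 + 48.051 = 503.1 kPa.
q_net = 503.1 − 48.051 = 455.04 kPa.
q_all(net) = 455.04 / 2.5 = 182.02 kPa.

q_all(net) ≈ 180 kPa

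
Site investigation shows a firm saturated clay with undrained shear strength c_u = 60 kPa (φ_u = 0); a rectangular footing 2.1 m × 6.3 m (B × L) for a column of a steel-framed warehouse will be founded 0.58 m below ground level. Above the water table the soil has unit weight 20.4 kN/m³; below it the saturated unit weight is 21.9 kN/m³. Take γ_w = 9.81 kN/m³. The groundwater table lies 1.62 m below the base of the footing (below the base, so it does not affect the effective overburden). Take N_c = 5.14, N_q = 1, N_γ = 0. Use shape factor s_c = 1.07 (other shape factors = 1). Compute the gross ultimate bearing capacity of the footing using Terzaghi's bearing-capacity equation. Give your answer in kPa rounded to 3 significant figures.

Overburden at base level: q = 20.4 × 0.58 = 11.832 kPa.
Cohesion term c·N_c·s_c = 60 × 5.14 × 1.07 = 329.99 kPa; surcharge term q·N_q = 11.832 × 1 = 11.832 kPa.
q_ult = 329.99 + 11.832 = 341.82 kPa.

q_ult ≈ 342 kPa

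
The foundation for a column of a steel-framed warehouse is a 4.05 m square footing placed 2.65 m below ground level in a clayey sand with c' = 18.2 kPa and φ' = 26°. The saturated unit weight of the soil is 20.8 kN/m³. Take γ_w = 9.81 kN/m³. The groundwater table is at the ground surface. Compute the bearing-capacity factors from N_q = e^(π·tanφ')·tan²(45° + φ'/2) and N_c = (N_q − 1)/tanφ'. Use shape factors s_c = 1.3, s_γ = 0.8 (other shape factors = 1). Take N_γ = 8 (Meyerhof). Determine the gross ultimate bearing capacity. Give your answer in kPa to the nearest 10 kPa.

tan26° = 0.4877, so N_q = e^(π×0.4877)·tan²(58°) = 4.629 × 2.561 = 11.85.
N_c = (11.85 − 1)/tan26° = 22.25.
Water table at ground surface, so effective unit weight γ' = 20.8 − 9.81 = 10.99 kN/m³ is used throughout; overburden q = 10.99 × 2.65 = 29.123 kPa; the same γ' applies in the ½γBN_γ term.
Cohesion term c·N_c·s_c = 18.2 × 22.254 × 1.3 = 526.54 kPa; surcharge term q·N_q = 29.123 × 11.854 = 345.24 kPa; self-weight term 0.5·γ·B·N_γ·s_γ = 0.5 × 10.99 × 4.05 × 8 × 0.8 = 142.43 kPa.
q_ult = 526.54 + 345.24 + 142.43 = 1014.2 kPa.

q_ult ≈ 1010 kPa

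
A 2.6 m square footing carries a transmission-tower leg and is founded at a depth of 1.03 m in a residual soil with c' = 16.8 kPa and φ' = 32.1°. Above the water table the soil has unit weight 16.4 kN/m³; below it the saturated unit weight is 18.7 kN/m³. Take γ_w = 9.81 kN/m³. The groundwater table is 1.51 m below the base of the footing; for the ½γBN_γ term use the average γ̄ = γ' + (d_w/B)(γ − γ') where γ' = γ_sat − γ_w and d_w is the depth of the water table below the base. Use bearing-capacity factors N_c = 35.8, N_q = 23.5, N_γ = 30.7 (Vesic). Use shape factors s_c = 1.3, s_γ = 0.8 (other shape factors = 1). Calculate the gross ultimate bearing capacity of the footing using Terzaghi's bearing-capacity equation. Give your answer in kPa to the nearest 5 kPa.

Effective surcharge at the founding depth q = γ·D_f = 16.4 × 1.03 = 16.892 kPa.
With d_w = 1.51 m < B, γ̄ = 8.89 + (1.51/2.6) × (16.4 − 8.89) = 13.252 kN/m³.
q_ult = c·N_c·s_c + q·N_q + 0.5·γ·B·N_γ·s_γ
     = 16.8 × 35.8 × 1.3 + 16.892 × 23.5 + 0.5 × 13.252 × 2.6 × 30.7 × 0.8
     = 781.87 + 396.96 + 423.1 = 1601.9 kPa.

q_ult ≈ 1600 kPa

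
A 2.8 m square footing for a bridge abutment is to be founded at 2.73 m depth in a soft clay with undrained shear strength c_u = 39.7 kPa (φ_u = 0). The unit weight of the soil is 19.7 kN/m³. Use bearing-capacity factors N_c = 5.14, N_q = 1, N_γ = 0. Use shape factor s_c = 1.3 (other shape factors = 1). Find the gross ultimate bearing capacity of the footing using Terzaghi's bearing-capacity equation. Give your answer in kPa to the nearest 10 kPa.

q = γ·D_f = 19.7 × 2.73 = 53.781 kPa.
c·N_c·s_c = 39.7 × 5.14 × 1.3 = 265.28 kPa
q·N_q = 53.781 × 1 = 53.781 kPa
q_ult = 265.28 + 53.781 = 319.06 kPa.

q_ult ≈ 320 kPa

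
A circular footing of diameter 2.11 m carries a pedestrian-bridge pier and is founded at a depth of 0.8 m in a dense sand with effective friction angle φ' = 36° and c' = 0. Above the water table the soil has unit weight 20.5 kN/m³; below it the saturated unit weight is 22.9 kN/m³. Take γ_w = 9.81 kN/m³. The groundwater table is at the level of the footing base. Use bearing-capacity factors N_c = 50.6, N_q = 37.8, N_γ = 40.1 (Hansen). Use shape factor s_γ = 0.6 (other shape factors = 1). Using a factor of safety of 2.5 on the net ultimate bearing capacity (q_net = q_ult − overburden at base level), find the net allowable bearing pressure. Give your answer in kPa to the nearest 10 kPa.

Effective surcharge at the founding depth q = γ·D_f = 20.5 × 0.8 = 16.4 kPa.
The water table coincides with the base, so in the self-weight term γ → γ' = 13.09 kN/m³.
q_ult = q·N_q + 0.5·γ·B·N_γ·s_γ
     = 16.4 × 37.8 + 0.5 × 13.09 × 2.11 × 40.1 × 0.6
     = 619.92 + 332.27 = 952.19 kPa.
q_net = 952.19 − 16.4 = 935.79 kPa.
q_all(net) = 935.79 / 2.5 = 374.31 kPa.

q_all(net) ≈ 370 kPa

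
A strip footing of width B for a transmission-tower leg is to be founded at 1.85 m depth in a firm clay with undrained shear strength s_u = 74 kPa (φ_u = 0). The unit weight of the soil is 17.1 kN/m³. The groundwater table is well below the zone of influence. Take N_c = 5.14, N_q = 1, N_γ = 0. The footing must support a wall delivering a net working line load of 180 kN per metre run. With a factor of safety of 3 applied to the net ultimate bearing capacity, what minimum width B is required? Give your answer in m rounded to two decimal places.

B = 1.42 m

Overburden at base level: q = 17.1 × 1.85 = 31.635 kPa.
Cohesion term c·N_c = 74 × 5.14 = 380.36 kPa; surcharge term q·N_q = 31.635 × 1 = 31.635 kPa.
q_ult = 380.36 + 31.635 = 411.99 kPa.
For φ = 0 the ½γBN_γ term vanishes, so q_ult is independent of B. q_net = 411.99 − 31.635 = 380.36 kPa; q_all(net) = 380.36/3 = 126.79 kPa.
Required width B = w / q_all(net) = 180 / 126.79 = 1.42 m.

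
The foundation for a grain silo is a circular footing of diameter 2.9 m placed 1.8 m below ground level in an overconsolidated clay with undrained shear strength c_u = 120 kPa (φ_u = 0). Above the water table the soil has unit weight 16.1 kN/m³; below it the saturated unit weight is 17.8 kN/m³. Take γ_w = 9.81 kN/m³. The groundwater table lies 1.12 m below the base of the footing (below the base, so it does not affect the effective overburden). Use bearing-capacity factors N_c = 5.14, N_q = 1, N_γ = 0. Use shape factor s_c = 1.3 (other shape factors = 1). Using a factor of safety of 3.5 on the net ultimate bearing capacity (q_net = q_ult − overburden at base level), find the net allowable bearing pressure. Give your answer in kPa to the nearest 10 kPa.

q = γ·D_f = 16.1 × 1.8 = 28.98 kPa.
c·N_c·s_c = 120 × 5.14 × 1.3 = 801.84 kPa
q·N_q = 28.98 × 1 = 28.98 kPa
q_ult = 801.84 + 28.98 = 830.82 kPa.
q_net = 830.82 − 28.98 = 801.84 kPa.
q_all(net) = 801.84 / 3.5 = 229.1 kPa.

q_all(net) ≈ 230 kPa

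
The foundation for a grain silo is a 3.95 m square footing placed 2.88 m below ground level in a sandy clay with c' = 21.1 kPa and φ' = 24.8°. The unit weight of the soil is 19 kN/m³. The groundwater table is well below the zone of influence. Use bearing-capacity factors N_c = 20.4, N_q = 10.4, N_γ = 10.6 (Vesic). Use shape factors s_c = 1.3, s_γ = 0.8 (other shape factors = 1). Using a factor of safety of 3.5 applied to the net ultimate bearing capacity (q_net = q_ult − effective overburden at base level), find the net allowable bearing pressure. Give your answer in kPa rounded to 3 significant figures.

Effective surcharge at the founding depth q = γ·D_f = 19 × 2.88 = 54.72 kPa.
q_ult = c·N_c·s_c + q·N_q + 0.5·γ·B·N_γ·s_γ
     = 21.1 × 20.4 × 1.3 + 54.72 × 10.4 + 0.5 × 19 × 3.95 × 10.6 × 0.8
     = 559.57 + 569.09 + 318.21 = 1446.9 kPa.
Net ultimate: q_net = 1446.9 − 54.72 = 1392.2 kPa.
q_all(net) = 1392.2 / 3.5 = 397.76 kPa.

q_all(net) ≈ 398 kPa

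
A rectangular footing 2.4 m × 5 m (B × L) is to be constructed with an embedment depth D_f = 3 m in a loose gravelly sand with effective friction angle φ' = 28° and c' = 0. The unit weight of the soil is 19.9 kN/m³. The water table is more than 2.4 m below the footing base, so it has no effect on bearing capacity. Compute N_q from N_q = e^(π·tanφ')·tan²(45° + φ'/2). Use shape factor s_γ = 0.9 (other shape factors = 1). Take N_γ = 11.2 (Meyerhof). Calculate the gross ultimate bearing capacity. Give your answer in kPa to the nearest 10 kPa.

tan28° = 0.5317, so N_q = e^(π×0.5317)·tan²(59°) = 5.314 × 2.77 = 14.72.
Effective surcharge at the founding depth q = γ·D_f = 19.9 × 3 = 59.7 kPa.
q_ult = q·N_q + 0.5·γ·B·N_γ·s_γ
     = 59.7 × 14.72 + 0.5 × 19.9 × 2.4 × 11.2 × 0.9
     = 878.78 + 240.71 = 1119.5 kPa.

q_ult ≈ 1120 kPa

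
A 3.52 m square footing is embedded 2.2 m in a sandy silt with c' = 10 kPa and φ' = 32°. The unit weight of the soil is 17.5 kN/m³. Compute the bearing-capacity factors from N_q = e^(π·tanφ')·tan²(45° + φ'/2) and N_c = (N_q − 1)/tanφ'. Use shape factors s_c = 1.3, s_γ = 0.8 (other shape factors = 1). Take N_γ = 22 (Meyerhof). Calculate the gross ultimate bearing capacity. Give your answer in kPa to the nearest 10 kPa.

tan32° = 0.6249, so N_q = e^(π×0.6249)·tan²(61°) = 7.121 × 3.255 = 23.18.
N_c = (23.18 − 1)/tan32° = 35.49.
q = γ·D_f = 17.5 × 2.2 = 38.5 kPa.
c·N_c·s_c = 10 × 35.49 × 1.3 = 461.37 kPa
q·N_q = 38.5 × 23.177 = 892.31 kPa
0.5·γ·B·N_γ·s_γ = 0.5 × 17.5 × 3.52 × 22 × 0.8 = 542.08 kPa
q_ult = 461.37 + 892.31 + 542.08 = 1895.8 kPa.

q_ult ≈ 1900 kPa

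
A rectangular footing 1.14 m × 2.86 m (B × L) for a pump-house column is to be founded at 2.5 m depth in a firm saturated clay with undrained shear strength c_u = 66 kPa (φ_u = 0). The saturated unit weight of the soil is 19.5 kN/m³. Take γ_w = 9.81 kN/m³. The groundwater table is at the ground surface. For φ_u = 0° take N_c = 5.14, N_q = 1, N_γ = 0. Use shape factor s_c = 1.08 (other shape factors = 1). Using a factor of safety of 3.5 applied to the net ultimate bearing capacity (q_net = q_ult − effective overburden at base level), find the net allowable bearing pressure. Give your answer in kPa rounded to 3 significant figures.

γ' = 19.5 − 9.81 = 9.69 kN/m³ (submerged throughout). q = 9.69 × 2.5 = 24.225 kPa.
c·N_c·s_c = 66 × 5.14 × 1.08 = 366.38 kPa
q·N_q = 24.225 × 1 = 24.225 kPa
q_ult = 366.38 + 24.225 = 390.6 kPa.
Net ultimate: q_net = 390.6 − 24.225 = 366.38 kPa.
q_all(net) = 366.38 / 3.5 = 104.68 kPa.

q_all(net) ≈ 105 kPa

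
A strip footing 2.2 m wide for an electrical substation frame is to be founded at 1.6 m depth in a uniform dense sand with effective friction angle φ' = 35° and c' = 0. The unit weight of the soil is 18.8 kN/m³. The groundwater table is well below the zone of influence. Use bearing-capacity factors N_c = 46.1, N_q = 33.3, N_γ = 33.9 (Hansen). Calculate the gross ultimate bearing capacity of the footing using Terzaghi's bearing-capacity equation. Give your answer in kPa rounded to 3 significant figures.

q_ult ≈ 1700 kPa

Overburden at base level: q = 18.8 × 1.6 = 30.08 kPa.
Surcharge term q·N_q = 30.08 × 33.3 = 1001.7 kPa; self-weight term 0.5·γ·B·N_γ = 0.5 × 18.8 × 2.2 × 33.9 = 701.05 kPa.
q_ult = 1001.7 + 701.05 = 1702.7 kPa.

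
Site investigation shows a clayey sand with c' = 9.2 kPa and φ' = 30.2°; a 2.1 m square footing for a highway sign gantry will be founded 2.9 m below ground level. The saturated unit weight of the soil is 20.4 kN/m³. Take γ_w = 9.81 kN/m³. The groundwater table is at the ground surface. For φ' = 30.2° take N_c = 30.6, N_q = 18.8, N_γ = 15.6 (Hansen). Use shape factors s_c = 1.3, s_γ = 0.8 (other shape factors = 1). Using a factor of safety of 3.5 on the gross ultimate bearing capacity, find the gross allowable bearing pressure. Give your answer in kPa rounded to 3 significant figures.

q_all ≈ 309 kPa

Water table at ground surface, so effective unit weight γ' = 20.4 − 9.81 = 10.59 kN/m³ is used throughout; overburden q = 10.59 × 2.9 = 30.711 kPa; the same γ' applies in the ½γBN_γ term.
Cohesion term c·N_c·s_c = 9.2 × 30.6 × 1.3 = 365.98 kPa; surcharge term q·N_q = 30.711 × 18.8 = 577.37 kPa; self-weight term 0.5·γ·B·N_γ·s_γ = 0.5 × 10.59 × 2.1 × 15.6 × 0.8 = 138.77 kPa.
q_ult = 365.98 + 577.37 + 138.77 = 1082.1 kPa.
q_all = 1082.1 / 3.5 = 309.18 kPa.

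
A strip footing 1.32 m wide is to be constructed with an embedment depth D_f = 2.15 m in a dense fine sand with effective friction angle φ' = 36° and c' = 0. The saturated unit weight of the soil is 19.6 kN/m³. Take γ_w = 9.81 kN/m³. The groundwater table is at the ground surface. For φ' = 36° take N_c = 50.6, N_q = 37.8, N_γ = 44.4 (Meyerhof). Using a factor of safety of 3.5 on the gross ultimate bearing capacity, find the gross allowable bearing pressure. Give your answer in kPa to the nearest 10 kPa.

γ' = 19.6 − 9.81 = 9.79 kN/m³ (submerged throughout). q = 9.79 × 2.15 = 21.049 kPa; the same γ' applies in the ½γBN_γ term.
q·N_q = 21.049 × 37.8 = 795.63 kPa
0.5·γ·B·N_γ = 0.5 × 9.79 × 1.32 × 44.4 = 286.89 kPa
q_ult = 795.63 + 286.89 = 1082.5 kPa.
q_all = 1082.5 / 3.5 = 309.29 kPa.

q_all ≈ 310 kPa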